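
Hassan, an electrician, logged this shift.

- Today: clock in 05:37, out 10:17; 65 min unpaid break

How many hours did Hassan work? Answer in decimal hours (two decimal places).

Today: 05:37–10:17 = 4 h 40 min; less 65 min break → 3 h 35 min

3.58 hours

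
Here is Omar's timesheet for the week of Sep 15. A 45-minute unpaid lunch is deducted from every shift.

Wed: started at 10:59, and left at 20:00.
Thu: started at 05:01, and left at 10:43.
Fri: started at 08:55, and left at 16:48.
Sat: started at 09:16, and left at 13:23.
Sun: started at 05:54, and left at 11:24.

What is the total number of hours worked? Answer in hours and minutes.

Wed: 10:59–20:00 = 9 h 1 min; less 45 min break → 8 h 16 min
Thu: 05:01–10:43 = 5 h 42 min; less 45 min break → 4 h 57 min
Fri: 08:55–16:48 = 7 h 53 min; less 45 min break → 7 h 8 min
Sat: 09:16–13:23 = 4 h 7 min; less 45 min break → 3 h 22 min
Sun: 05:54–11:24 = 5 h 30 min; less 45 min break → 4 h 45 min
Total: 8 h 16 min + 4 h 57 min + 7 h 8 min + 3 h 22 min + 4 h 45 min = 28 h 28 min.

28 h 28 min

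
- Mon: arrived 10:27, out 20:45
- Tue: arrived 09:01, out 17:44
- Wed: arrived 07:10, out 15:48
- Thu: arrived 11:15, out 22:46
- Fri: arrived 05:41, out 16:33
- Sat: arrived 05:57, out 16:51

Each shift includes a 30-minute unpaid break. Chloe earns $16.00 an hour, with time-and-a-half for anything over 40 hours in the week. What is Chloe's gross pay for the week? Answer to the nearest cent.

$1070.40

Mon: 10:27–20:45 = 10 h 18 min; less 30 min break → 9 h 48 min
Tue: 09:01–17:44 = 8 h 43 min; less 30 min break → 8 h 13 min
Wed: 07:10–15:48 = 8 h 38 min; less 30 min break → 8 h 8 min
Thu: 11:15–22:46 = 11 h 31 min; less 30 min break → 11 h 1 min
Fri: 05:41–16:33 = 10 h 52 min; less 30 min break → 10 h 22 min
Sat: 05:57–16:51 = 10 h 54 min; less 30 min break → 10 h 24 min
Total worked: 57 h 56 min = 3476 min.
Regular 40 h 0 min = 2400 min at $16.00/h; overtime 17 h 56 min = 1076 min at $24.00/h.
Pay = (2400 × $16.00 + 1076 × $24.00) ÷ 60 = $1070.40.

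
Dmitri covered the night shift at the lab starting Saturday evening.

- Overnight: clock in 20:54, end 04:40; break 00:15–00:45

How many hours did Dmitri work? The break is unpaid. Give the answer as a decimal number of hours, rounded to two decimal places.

7.27 hours

Overnight: 20:54 → midnight = 3 h 6 min; midnight → 04:40 = 4 h 40 min; span 7 h 46 min; less 30 min break → 7 h 16 min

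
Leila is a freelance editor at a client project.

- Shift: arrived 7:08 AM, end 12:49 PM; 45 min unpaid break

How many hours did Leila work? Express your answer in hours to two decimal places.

4.93 hours

Shift: 7:08 AM–12:49 PM = 5 h 41 min; less 45 min break → 4 h 56 min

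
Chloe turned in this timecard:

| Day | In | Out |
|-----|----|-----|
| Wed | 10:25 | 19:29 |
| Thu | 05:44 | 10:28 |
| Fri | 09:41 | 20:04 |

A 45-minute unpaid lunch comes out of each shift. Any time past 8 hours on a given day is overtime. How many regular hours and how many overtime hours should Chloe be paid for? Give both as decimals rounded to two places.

Wed: 10:25–19:29 = 9 h 4 min; less 45 min break → 8 h 19 min
Thu: 05:44–10:28 = 4 h 44 min; less 45 min break → 3 h 59 min
Fri: 09:41–20:04 = 10 h 23 min; less 45 min break → 9 h 38 min
Wed reg 8 h 0 min / OT 0 h 19 min; Thu reg 3 h 59 min / OT 0 h 0 min; Fri reg 8 h 0 min / OT 1 h 38 min.
Totals: regular 19 h 59 min, overtime 1 h 57 min.

Regular 19.98 hours, overtime 1.95 hours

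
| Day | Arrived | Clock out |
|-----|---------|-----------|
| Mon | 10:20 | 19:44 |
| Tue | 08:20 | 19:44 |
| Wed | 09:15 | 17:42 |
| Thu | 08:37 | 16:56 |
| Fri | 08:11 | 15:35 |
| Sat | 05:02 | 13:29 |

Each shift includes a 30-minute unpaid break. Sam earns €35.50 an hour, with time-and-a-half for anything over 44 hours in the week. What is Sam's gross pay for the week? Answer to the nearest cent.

Mon: 10:20–19:44 = 9 h 24 min; less 30 min break → 8 h 54 min
Tue: 08:20–19:44 = 11 h 24 min; less 30 min break → 10 h 54 min
Wed: 09:15–17:42 = 8 h 27 min; less 30 min break → 7 h 57 min
Thu: 08:37–16:56 = 8 h 19 min; less 30 min break → 7 h 49 min
Fri: 08:11–15:35 = 7 h 24 min; less 30 min break → 6 h 54 min
Sat: 05:02–13:29 = 8 h 27 min; less 30 min break → 7 h 57 min
Total worked: 50 h 25 min = 3025 min.
Regular 44 h 0 min = 2640 min at €35.50/h; overtime 6 h 25 min = 385 min at €53.25/h.
Pay = (2640 × €35.50 + 385 × €53.25) ÷ 60 = €1903.69.

€1903.69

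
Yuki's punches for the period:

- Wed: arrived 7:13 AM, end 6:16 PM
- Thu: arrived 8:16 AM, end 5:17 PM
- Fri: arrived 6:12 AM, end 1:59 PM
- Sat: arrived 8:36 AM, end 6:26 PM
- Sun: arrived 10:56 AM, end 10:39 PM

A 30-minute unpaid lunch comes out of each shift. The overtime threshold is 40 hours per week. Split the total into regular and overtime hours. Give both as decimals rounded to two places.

Wed: 7:13 AM–6:16 PM = 11 h 3 min; less 30 min break → 10 h 33 min
Thu: 8:16 AM–5:17 PM = 9 h 1 min; less 30 min break → 8 h 31 min
Fri: 6:12 AM–1:59 PM = 7 h 47 min; less 30 min break → 7 h 17 min
Sat: 8:36 AM–6:26 PM = 9 h 50 min; less 30 min break → 9 h 20 min
Sun: 10:56 AM–10:39 PM = 11 h 43 min; less 30 min break → 11 h 13 min
Total worked: 46 h 54 min = 46.90 h.
Threshold 40 h → overtime 6 h 54 min, regular 40 h 0 min.

Regular 40.00 hours, overtime 6.90 hours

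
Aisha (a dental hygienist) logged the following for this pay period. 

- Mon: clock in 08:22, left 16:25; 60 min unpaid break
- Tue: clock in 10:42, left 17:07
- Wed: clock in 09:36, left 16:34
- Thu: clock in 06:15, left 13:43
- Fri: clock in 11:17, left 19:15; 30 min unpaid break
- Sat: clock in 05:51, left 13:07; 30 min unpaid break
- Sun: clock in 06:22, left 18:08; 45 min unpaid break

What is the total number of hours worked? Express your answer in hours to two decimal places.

53.15 hours

Mon: 08:22–16:25 = 8 h 3 min; less 60 min break → 7 h 3 min
Tue: 10:42–17:07 = 6 h 25 min
Wed: 09:36–16:34 = 6 h 58 min
Thu: 06:15–13:43 = 7 h 28 min
Fri: 11:17–19:15 = 7 h 58 min; less 30 min break → 7 h 28 min
Sat: 05:51–13:07 = 7 h 16 min; less 30 min break → 6 h 46 min
Sun: 06:22–18:08 = 11 h 46 min; less 45 min break → 11 h 1 min
Total: 7 h 3 min + 6 h 25 min + 6 h 58 min + 7 h 28 min + 7 h 28 min + 6 h 46 min + 11 h 1 min = 53 h 9 min.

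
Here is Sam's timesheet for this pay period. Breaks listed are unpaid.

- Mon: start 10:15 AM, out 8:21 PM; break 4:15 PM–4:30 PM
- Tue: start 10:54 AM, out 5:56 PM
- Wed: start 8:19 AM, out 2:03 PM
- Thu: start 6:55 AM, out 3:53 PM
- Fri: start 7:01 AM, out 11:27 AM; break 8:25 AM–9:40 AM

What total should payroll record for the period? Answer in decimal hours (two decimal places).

34.77 hours

Mon: 10:15 AM–8:21 PM = 10 h 6 min; less 15 min break → 9 h 51 min
Tue: 10:54 AM–5:56 PM = 7 h 2 min
Wed: 8:19 AM–2:03 PM = 5 h 44 min
Thu: 6:55 AM–3:53 PM = 8 h 58 min
Fri: 7:01 AM–11:27 AM = 4 h 26 min; less 75 min break → 3 h 11 min
Total: 9 h 51 min + 7 h 2 min + 5 h 44 min + 8 h 58 min + 3 h 11 min = 34 h 46 min.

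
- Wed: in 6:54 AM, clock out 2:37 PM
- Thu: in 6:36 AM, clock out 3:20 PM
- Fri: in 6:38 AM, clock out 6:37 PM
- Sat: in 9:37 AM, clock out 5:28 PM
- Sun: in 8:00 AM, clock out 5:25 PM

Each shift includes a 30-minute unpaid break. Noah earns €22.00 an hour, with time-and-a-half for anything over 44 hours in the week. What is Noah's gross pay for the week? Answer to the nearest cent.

Wed: 6:54 AM–2:37 PM = 7 h 43 min; less 30 min break → 7 h 13 min
Thu: 6:36 AM–3:20 PM = 8 h 44 min; less 30 min break → 8 h 14 min
Fri: 6:38 AM–6:37 PM = 11 h 59 min; less 30 min break → 11 h 29 min
Sat: 9:37 AM–5:28 PM = 7 h 51 min; less 30 min break → 7 h 21 min
Sun: 8:00 AM–5:25 PM = 9 h 25 min; less 30 min break → 8 h 55 min
Total worked: 43 h 12 min = 2592 min.
Regular 43 h 12 min = 2592 min at €22.00/h; overtime 0 h 0 min = 0 min at €33.00/h.
Pay = (2592 × €22.00 + 0 × €33.00) ÷ 60 = €950.40.

€950.40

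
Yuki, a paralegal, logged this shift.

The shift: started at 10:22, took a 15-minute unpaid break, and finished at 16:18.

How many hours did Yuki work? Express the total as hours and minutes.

5 h 41 min

The shift: 10:22–16:18 = 5 h 56 min; less 15 min break → 5 h 41 min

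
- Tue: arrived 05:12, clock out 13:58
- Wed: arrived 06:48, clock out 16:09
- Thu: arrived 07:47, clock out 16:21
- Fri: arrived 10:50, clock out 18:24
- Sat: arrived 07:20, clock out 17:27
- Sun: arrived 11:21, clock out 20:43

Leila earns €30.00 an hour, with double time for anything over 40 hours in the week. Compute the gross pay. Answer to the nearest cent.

€2024.00

Tue: 05:12–13:58 = 8 h 46 min
Wed: 06:48–16:09 = 9 h 21 min
Thu: 07:47–16:21 = 8 h 34 min
Fri: 10:50–18:24 = 7 h 34 min
Sat: 07:20–17:27 = 10 h 7 min
Sun: 11:21–20:43 = 9 h 22 min
Total worked: 53 h 44 min = 3224 min.
Regular 40 h 0 min = 2400 min at €30.00/h; overtime 13 h 44 min = 824 min at €60.00/h.
Pay = (2400 × €30.00 + 824 × €60.00) ÷ 60 = €2024.00.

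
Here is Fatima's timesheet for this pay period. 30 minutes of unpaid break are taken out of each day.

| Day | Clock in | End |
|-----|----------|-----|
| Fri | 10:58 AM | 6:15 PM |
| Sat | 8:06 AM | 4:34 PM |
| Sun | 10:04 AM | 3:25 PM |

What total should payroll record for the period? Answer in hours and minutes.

Fri: 10:58 AM–6:15 PM = 7 h 17 min; less 30 min break → 6 h 47 min
Sat: 8:06 AM–4:34 PM = 8 h 28 min; less 30 min break → 7 h 58 min
Sun: 10:04 AM–3:25 PM = 5 h 21 min; less 30 min break → 4 h 51 min
Total: 6 h 47 min + 7 h 58 min + 4 h 51 min = 19 h 36 min.

19 h 36 min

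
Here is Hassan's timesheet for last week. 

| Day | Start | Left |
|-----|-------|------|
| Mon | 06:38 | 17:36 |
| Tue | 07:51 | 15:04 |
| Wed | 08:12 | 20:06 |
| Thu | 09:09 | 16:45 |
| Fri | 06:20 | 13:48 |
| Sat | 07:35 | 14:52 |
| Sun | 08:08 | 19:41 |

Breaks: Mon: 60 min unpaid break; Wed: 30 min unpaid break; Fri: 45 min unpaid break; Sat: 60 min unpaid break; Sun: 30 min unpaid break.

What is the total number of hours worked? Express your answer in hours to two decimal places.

60.23 hours

Mon: 06:38–17:36 = 10 h 58 min; less 60 min break → 9 h 58 min
Tue: 07:51–15:04 = 7 h 13 min
Wed: 08:12–20:06 = 11 h 54 min; less 30 min break → 11 h 24 min
Thu: 09:09–16:45 = 7 h 36 min
Fri: 06:20–13:48 = 7 h 28 min; less 45 min break → 6 h 43 min
Sat: 07:35–14:52 = 7 h 17 min; less 60 min break → 6 h 17 min
Sun: 08:08–19:41 = 11 h 33 min; less 30 min break → 11 h 3 min
Total: 9 h 58 min + 7 h 13 min + 11 h 24 min + 7 h 36 min + 6 h 43 min + 6 h 17 min + 11 h 3 min = 60 h 14 min.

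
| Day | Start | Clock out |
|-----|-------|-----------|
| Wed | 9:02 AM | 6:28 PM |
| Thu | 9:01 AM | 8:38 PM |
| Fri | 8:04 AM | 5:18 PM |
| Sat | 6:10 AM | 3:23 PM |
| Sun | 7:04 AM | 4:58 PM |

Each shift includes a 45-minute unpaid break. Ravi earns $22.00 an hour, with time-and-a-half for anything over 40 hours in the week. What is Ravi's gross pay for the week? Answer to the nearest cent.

Wed: 9:02 AM–6:28 PM = 9 h 26 min; less 45 min break → 8 h 41 min
Thu: 9:01 AM–8:38 PM = 11 h 37 min; less 45 min break → 10 h 52 min
Fri: 8:04 AM–5:18 PM = 9 h 14 min; less 45 min break → 8 h 29 min
Sat: 6:10 AM–3:23 PM = 9 h 13 min; less 45 min break → 8 h 28 min
Sun: 7:04 AM–4:58 PM = 9 h 54 min; less 45 min break → 9 h 9 min
Total worked: 45 h 39 min = 2739 min.
Regular 40 h 0 min = 2400 min at $22.00/h; overtime 5 h 39 min = 339 min at $33.00/h.
Pay = (2400 × $22.00 + 339 × $33.00) ÷ 60 = $1066.45.

$1066.45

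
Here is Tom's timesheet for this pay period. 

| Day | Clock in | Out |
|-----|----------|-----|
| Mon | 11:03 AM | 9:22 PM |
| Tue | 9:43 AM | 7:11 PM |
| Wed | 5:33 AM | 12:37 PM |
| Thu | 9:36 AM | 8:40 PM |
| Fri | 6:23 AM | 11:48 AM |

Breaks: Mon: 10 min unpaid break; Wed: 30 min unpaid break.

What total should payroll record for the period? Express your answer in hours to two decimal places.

42.67 hours

Mon: 11:03 AM–9:22 PM = 10 h 19 min; less 10 min break → 10 h 9 min
Tue: 9:43 AM–7:11 PM = 9 h 28 min
Wed: 5:33 AM–12:37 PM = 7 h 4 min; less 30 min break → 6 h 34 min
Thu: 9:36 AM–8:40 PM = 11 h 4 min
Fri: 6:23 AM–11:48 AM = 5 h 25 min
Total: 10 h 9 min + 9 h 28 min + 6 h 34 min + 11 h 4 min + 5 h 25 min = 42 h 40 min.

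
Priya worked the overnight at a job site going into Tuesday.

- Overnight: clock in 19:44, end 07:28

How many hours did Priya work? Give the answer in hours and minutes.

Overnight: 19:44 → midnight = 4 h 16 min; midnight → 07:28 = 7 h 28 min; span 11 h 44 min

11 h 44 min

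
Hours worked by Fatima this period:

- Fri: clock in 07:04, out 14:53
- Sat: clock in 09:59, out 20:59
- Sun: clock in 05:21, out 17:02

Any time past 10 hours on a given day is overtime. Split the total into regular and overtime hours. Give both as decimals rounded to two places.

Regular 27.82 hours, overtime 2.68 hours

Fri: 07:04–14:53 = 7 h 49 min
Sat: 09:59–20:59 = 11 h 0 min
Sun: 05:21–17:02 = 11 h 41 min
Fri reg 7 h 49 min / OT 0 h 0 min; Sat reg 10 h 0 min / OT 1 h 0 min; Sun reg 10 h 0 min / OT 1 h 41 min.
Totals: regular 27 h 49 min, overtime 2 h 41 min.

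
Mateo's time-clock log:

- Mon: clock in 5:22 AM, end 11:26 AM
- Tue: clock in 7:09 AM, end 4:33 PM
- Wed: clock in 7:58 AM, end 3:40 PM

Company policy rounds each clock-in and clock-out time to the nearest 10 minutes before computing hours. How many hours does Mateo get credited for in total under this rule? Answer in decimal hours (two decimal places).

Mon: in 5:22 AM→5:20 AM, out 11:26 AM→11:30 AM; 6 h 10 min
Tue: in 7:09 AM→7:10 AM, out 4:33 PM→4:30 PM; 9 h 20 min
Wed: in 7:58 AM→8:00 AM, out 3:40 PM→3:40 PM; 7 h 40 min
Total credited: 23 h 10 min.

23.17 hours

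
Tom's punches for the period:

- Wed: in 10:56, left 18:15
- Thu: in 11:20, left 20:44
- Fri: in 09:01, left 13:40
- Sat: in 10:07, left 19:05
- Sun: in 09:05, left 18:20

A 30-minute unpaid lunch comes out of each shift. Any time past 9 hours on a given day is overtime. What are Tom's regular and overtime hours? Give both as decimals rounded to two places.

Wed: 10:56–18:15 = 7 h 19 min; less 30 min break → 6 h 49 min
Thu: 11:20–20:44 = 9 h 24 min; less 30 min break → 8 h 54 min
Fri: 09:01–13:40 = 4 h 39 min; less 30 min break → 4 h 9 min
Sat: 10:07–19:05 = 8 h 58 min; less 30 min break → 8 h 28 min
Sun: 09:05–18:20 = 9 h 15 min; less 30 min break → 8 h 45 min
Wed reg 6 h 49 min / OT 0 h 0 min; Thu reg 8 h 54 min / OT 0 h 0 min; Fri reg 4 h 9 min / OT 0 h 0 min; Sat reg 8 h 28 min / OT 0 h 0 min; Sun reg 8 h 45 min / OT 0 h 0 min.
Totals: regular 37 h 5 min, overtime 0 h 0 min.

Regular 37.08 hours, overtime 0.00 hours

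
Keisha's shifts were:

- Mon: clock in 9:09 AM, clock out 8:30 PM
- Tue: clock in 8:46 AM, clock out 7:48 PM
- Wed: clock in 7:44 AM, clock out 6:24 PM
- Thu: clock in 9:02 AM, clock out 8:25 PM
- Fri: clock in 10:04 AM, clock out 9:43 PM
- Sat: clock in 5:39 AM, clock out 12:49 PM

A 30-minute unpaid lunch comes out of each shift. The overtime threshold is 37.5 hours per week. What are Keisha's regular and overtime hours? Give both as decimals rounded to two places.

Regular 37.50 hours, overtime 22.75 hours

Mon: 9:09 AM–8:30 PM = 11 h 21 min; less 30 min break → 10 h 51 min
Tue: 8:46 AM–7:48 PM = 11 h 2 min; less 30 min break → 10 h 32 min
Wed: 7:44 AM–6:24 PM = 10 h 40 min; less 30 min break → 10 h 10 min
Thu: 9:02 AM–8:25 PM = 11 h 23 min; less 30 min break → 10 h 53 min
Fri: 10:04 AM–9:43 PM = 11 h 39 min; less 30 min break → 11 h 9 min
Sat: 5:39 AM–12:49 PM = 7 h 10 min; less 30 min break → 6 h 40 min
Total worked: 60 h 15 min = 60.25 h.
Threshold 37.5 h → overtime 22 h 45 min, regular 37 h 30 min.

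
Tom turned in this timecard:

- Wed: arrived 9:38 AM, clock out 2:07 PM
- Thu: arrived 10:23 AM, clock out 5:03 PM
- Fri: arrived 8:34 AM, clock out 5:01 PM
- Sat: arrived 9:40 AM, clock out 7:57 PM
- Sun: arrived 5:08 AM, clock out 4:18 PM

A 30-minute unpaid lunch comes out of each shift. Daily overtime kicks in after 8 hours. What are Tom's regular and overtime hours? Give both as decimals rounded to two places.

Wed: 9:38 AM–2:07 PM = 4 h 29 min; less 30 min break → 3 h 59 min
Thu: 10:23 AM–5:03 PM = 6 h 40 min; less 30 min break → 6 h 10 min
Fri: 8:34 AM–5:01 PM = 8 h 27 min; less 30 min break → 7 h 57 min
Sat: 9:40 AM–7:57 PM = 10 h 17 min; less 30 min break → 9 h 47 min
Sun: 5:08 AM–4:18 PM = 11 h 10 min; less 30 min break → 10 h 40 min
Wed reg 3 h 59 min / OT 0 h 0 min; Thu reg 6 h 10 min / OT 0 h 0 min; Fri reg 7 h 57 min / OT 0 h 0 min; Sat reg 8 h 0 min / OT 1 h 47 min; Sun reg 8 h 0 min / OT 2 h 40 min.
Totals: regular 34 h 6 min, overtime 4 h 27 min.

Regular 34.10 hours, overtime 4.45 hours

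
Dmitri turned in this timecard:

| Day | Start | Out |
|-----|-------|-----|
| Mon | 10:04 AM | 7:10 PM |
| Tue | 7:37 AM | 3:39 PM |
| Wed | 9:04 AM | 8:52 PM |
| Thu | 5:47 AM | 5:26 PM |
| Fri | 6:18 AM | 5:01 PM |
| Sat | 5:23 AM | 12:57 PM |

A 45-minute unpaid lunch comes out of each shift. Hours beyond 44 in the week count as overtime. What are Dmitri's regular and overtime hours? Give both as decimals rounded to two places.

Mon: 10:04 AM–7:10 PM = 9 h 6 min; less 45 min break → 8 h 21 min
Tue: 7:37 AM–3:39 PM = 8 h 2 min; less 45 min break → 7 h 17 min
Wed: 9:04 AM–8:52 PM = 11 h 48 min; less 45 min break → 11 h 3 min
Thu: 5:47 AM–5:26 PM = 11 h 39 min; less 45 min break → 10 h 54 min
Fri: 6:18 AM–5:01 PM = 10 h 43 min; less 45 min break → 9 h 58 min
Sat: 5:23 AM–12:57 PM = 7 h 34 min; less 45 min break → 6 h 49 min
Total worked: 54 h 22 min = 54.37 h.
Threshold 44 h → overtime 10 h 22 min, regular 44 h 0 min.

Regular 44.00 hours, overtime 10.37 hours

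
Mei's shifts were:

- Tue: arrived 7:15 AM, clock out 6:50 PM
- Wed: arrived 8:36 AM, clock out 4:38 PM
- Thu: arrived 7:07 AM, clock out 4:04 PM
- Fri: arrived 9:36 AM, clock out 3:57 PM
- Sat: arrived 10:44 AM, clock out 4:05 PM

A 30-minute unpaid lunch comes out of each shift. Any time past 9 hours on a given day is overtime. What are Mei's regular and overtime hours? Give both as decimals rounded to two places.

Regular 35.68 hours, overtime 2.08 hours

Tue: 7:15 AM–6:50 PM = 11 h 35 min; less 30 min break → 11 h 5 min
Wed: 8:36 AM–4:38 PM = 8 h 2 min; less 30 min break → 7 h 32 min
Thu: 7:07 AM–4:04 PM = 8 h 57 min; less 30 min break → 8 h 27 min
Fri: 9:36 AM–3:57 PM = 6 h 21 min; less 30 min break → 5 h 51 min
Sat: 10:44 AM–4:05 PM = 5 h 21 min; less 30 min break → 4 h 51 min
Tue reg 9 h 0 min / OT 2 h 5 min; Wed reg 7 h 32 min / OT 0 h 0 min; Thu reg 8 h 27 min / OT 0 h 0 min; Fri reg 5 h 51 min / OT 0 h 0 min; Sat reg 4 h 51 min / OT 0 h 0 min.
Totals: regular 35 h 41 min, overtime 2 h 5 min.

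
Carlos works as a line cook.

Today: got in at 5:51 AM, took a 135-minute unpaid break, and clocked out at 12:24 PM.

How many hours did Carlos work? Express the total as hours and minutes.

Today: 5:51 AM–12:24 PM = 6 h 33 min; less 135 min break → 4 h 18 min

4 h 18 min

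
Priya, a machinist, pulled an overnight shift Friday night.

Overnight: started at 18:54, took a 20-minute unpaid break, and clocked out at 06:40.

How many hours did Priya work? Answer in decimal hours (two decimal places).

Overnight: 18:54 → midnight = 5 h 6 min; midnight → 06:40 = 6 h 40 min; span 11 h 46 min; less 20 min break → 11 h 26 min

11.43 hours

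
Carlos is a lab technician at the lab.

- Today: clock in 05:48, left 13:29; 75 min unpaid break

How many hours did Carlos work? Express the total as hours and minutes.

6 h 26 min

Today: 05:48–13:29 = 7 h 41 min; less 75 min break → 6 h 26 min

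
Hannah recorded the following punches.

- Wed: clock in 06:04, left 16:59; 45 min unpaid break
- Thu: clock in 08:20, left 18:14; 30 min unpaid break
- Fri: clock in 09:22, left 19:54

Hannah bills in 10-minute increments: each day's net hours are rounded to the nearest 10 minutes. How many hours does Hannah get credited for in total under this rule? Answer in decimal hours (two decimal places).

Wed: 06:04–16:59 = 10 h 55 min − 45 min = 10 h 10 min → rounds to 10 h 10 min
Thu: 08:20–18:14 = 9 h 54 min − 30 min = 9 h 24 min → rounds to 9 h 20 min
Fri: 09:22–19:54 = 10 h 32 min → rounds to 10 h 30 min
Total credited: 30 h 0 min.

30.00 hours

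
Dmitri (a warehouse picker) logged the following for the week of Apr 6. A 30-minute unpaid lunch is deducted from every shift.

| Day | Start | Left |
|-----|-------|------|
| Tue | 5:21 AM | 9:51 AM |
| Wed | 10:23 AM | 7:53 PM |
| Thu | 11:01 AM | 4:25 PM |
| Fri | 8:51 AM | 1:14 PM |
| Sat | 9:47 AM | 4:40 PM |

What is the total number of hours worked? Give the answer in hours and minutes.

28 h 10 min

Tue: 5:21 AM–9:51 AM = 4 h 30 min; less 30 min break → 4 h 0 min
Wed: 10:23 AM–7:53 PM = 9 h 30 min; less 30 min break → 9 h 0 min
Thu: 11:01 AM–4:25 PM = 5 h 24 min; less 30 min break → 4 h 54 min
Fri: 8:51 AM–1:14 PM = 4 h 23 min; less 30 min break → 3 h 53 min
Sat: 9:47 AM–4:40 PM = 6 h 53 min; less 30 min break → 6 h 23 min
Total: 4 h 0 min + 9 h 0 min + 4 h 54 min + 3 h 53 min + 6 h 23 min = 28 h 10 min.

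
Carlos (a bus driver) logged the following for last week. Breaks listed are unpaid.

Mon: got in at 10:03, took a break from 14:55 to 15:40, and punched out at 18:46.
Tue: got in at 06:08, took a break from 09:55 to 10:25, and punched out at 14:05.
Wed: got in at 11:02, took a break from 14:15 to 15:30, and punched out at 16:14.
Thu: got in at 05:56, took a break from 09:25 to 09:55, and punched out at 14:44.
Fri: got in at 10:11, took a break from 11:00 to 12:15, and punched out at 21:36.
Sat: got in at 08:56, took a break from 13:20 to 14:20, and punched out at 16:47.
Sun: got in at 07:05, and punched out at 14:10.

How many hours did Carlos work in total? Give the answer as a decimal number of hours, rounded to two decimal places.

Mon: 10:03–18:46 = 8 h 43 min; less 45 min break → 7 h 58 min
Tue: 06:08–14:05 = 7 h 57 min; less 30 min break → 7 h 27 min
Wed: 11:02–16:14 = 5 h 12 min; less 75 min break → 3 h 57 min
Thu: 05:56–14:44 = 8 h 48 min; less 30 min break → 8 h 18 min
Fri: 10:11–21:36 = 11 h 25 min; less 75 min break → 10 h 10 min
Sat: 08:56–16:47 = 7 h 51 min; less 60 min break → 6 h 51 min
Sun: 07:05–14:10 = 7 h 5 min
Total: 7 h 58 min + 7 h 27 min + 3 h 57 min + 8 h 18 min + 10 h 10 min + 6 h 51 min + 7 h 5 min = 51 h 46 min.

51.77 hours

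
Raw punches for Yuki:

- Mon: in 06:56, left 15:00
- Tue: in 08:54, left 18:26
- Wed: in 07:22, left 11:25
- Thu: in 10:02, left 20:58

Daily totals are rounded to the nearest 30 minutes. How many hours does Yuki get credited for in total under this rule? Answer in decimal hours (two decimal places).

Mon: 06:56–15:00 = 8 h 4 min → rounds to 8 h 0 min
Tue: 08:54–18:26 = 9 h 32 min → rounds to 9 h 30 min
Wed: 07:22–11:25 = 4 h 3 min → rounds to 4 h 0 min
Thu: 10:02–20:58 = 10 h 56 min → rounds to 11 h 0 min
Total credited: 32 h 30 min.

32.50 hours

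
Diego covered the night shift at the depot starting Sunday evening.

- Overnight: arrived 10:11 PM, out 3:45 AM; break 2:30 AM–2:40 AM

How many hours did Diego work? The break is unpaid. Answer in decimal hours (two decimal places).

Overnight: 10:11 PM → midnight = 1 h 49 min; midnight → 3:45 AM = 3 h 45 min; span 5 h 34 min; less 10 min break → 5 h 24 min

5.40 hours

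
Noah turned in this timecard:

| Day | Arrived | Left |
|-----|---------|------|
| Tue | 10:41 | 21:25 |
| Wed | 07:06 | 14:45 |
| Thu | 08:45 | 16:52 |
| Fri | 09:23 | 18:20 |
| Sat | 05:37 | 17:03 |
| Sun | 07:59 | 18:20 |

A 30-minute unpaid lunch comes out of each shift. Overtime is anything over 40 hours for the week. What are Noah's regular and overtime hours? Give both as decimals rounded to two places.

Regular 40.00 hours, overtime 14.23 hours

Tue: 10:41–21:25 = 10 h 44 min; less 30 min break → 10 h 14 min
Wed: 07:06–14:45 = 7 h 39 min; less 30 min break → 7 h 9 min
Thu: 08:45–16:52 = 8 h 7 min; less 30 min break → 7 h 37 min
Fri: 09:23–18:20 = 8 h 57 min; less 30 min break → 8 h 27 min
Sat: 05:37–17:03 = 11 h 26 min; less 30 min break → 10 h 56 min
Sun: 07:59–18:20 = 10 h 21 min; less 30 min break → 9 h 51 min
Total worked: 54 h 14 min = 54.23 h.
Threshold 40 h → overtime 14 h 14 min, regular 40 h 0 min.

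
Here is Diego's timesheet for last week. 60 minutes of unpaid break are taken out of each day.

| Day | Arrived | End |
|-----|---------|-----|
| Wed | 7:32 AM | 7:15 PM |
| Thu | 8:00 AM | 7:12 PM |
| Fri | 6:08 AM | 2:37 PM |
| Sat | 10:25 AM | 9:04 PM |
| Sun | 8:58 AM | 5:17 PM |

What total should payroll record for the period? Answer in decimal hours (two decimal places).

45.37 hours

Wed: 7:32 AM–7:15 PM = 11 h 43 min; less 60 min break → 10 h 43 min
Thu: 8:00 AM–7:12 PM = 11 h 12 min; less 60 min break → 10 h 12 min
Fri: 6:08 AM–2:37 PM = 8 h 29 min; less 60 min break → 7 h 29 min
Sat: 10:25 AM–9:04 PM = 10 h 39 min; less 60 min break → 9 h 39 min
Sun: 8:58 AM–5:17 PM = 8 h 19 min; less 60 min break → 7 h 19 min
Total: 10 h 43 min + 10 h 12 min + 7 h 29 min + 9 h 39 min + 7 h 19 min = 45 h 22 min.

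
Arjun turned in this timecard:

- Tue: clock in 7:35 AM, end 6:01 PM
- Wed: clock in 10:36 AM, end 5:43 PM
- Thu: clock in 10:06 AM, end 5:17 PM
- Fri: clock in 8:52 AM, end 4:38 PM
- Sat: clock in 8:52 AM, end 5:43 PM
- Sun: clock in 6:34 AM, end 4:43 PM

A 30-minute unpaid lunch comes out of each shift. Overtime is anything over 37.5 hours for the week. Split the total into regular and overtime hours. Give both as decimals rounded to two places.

Regular 37.50 hours, overtime 11.00 hours

Tue: 7:35 AM–6:01 PM = 10 h 26 min; less 30 min break → 9 h 56 min
Wed: 10:36 AM–5:43 PM = 7 h 7 min; less 30 min break → 6 h 37 min
Thu: 10:06 AM–5:17 PM = 7 h 11 min; less 30 min break → 6 h 41 min
Fri: 8:52 AM–4:38 PM = 7 h 46 min; less 30 min break → 7 h 16 min
Sat: 8:52 AM–5:43 PM = 8 h 51 min; less 30 min break → 8 h 21 min
Sun: 6:34 AM–4:43 PM = 10 h 9 min; less 30 min break → 9 h 39 min
Total worked: 48 h 30 min = 48.50 h.
Threshold 37.5 h → overtime 11 h 0 min, regular 37 h 30 min.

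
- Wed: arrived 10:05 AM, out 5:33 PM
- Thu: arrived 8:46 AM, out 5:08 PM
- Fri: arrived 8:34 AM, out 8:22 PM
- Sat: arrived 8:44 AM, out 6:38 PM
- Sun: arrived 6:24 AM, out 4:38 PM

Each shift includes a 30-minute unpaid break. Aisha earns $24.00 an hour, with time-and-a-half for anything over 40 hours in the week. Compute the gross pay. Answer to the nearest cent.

Wed: 10:05 AM–5:33 PM = 7 h 28 min; less 30 min break → 6 h 58 min
Thu: 8:46 AM–5:08 PM = 8 h 22 min; less 30 min break → 7 h 52 min
Fri: 8:34 AM–8:22 PM = 11 h 48 min; less 30 min break → 11 h 18 min
Sat: 8:44 AM–6:38 PM = 9 h 54 min; less 30 min break → 9 h 24 min
Sun: 6:24 AM–4:38 PM = 10 h 14 min; less 30 min break → 9 h 44 min
Total worked: 45 h 16 min = 2716 min.
Regular 40 h 0 min = 2400 min at $24.00/h; overtime 5 h 16 min = 316 min at $36.00/h.
Pay = (2400 × $24.00 + 316 × $36.00) ÷ 60 = $1149.60.

$1149.60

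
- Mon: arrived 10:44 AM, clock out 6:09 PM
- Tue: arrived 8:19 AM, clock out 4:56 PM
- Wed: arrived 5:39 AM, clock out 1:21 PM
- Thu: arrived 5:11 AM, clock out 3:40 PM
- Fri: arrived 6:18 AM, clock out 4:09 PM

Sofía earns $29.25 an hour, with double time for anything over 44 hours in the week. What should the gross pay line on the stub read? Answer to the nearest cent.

$1290.90

Mon: 10:44 AM–6:09 PM = 7 h 25 min
Tue: 8:19 AM–4:56 PM = 8 h 37 min
Wed: 5:39 AM–1:21 PM = 7 h 42 min
Thu: 5:11 AM–3:40 PM = 10 h 29 min
Fri: 6:18 AM–4:09 PM = 9 h 51 min
Total worked: 44 h 4 min = 2644 min.
Regular 44 h 0 min = 2640 min at $29.25/h; overtime 0 h 4 min = 4 min at $58.50/h.
Pay = (2640 × $29.25 + 4 × $58.50) ÷ 60 = $1290.90.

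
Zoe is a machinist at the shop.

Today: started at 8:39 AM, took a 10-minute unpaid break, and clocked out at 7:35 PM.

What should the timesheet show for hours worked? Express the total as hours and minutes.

10 h 46 min

Today: 8:39 AM–7:35 PM = 10 h 56 min; less 10 min break → 10 h 46 min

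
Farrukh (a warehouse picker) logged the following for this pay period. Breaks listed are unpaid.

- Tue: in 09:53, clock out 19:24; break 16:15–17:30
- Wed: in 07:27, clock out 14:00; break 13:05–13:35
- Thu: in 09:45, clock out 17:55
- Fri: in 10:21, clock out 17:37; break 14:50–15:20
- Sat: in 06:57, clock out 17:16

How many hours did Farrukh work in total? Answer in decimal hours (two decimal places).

Tue: 09:53–19:24 = 9 h 31 min; less 75 min break → 8 h 16 min
Wed: 07:27–14:00 = 6 h 33 min; less 30 min break → 6 h 3 min
Thu: 09:45–17:55 = 8 h 10 min
Fri: 10:21–17:37 = 7 h 16 min; less 30 min break → 6 h 46 min
Sat: 06:57–17:16 = 10 h 19 min
Total: 8 h 16 min + 6 h 3 min + 8 h 10 min + 6 h 46 min + 10 h 19 min = 39 h 34 min.

39.57 hours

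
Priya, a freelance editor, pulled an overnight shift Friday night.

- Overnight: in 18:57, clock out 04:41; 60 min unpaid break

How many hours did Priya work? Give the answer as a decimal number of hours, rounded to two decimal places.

8.73 hours

Overnight: 18:57 → midnight = 5 h 3 min; midnight → 04:41 = 4 h 41 min; span 9 h 44 min; less 60 min break → 8 h 44 min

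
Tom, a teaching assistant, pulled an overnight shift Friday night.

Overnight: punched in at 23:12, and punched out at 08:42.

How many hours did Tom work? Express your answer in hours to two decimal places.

9.50 hours

Overnight: 23:12 → midnight = 0 h 48 min; midnight → 08:42 = 8 h 42 min; span 9 h 30 min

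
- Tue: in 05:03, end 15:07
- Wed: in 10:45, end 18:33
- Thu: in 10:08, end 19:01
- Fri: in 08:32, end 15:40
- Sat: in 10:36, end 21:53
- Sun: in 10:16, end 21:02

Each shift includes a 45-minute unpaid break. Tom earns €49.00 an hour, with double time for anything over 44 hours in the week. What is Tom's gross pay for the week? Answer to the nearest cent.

€2884.47

Tue: 05:03–15:07 = 10 h 4 min; less 45 min break → 9 h 19 min
Wed: 10:45–18:33 = 7 h 48 min; less 45 min break → 7 h 3 min
Thu: 10:08–19:01 = 8 h 53 min; less 45 min break → 8 h 8 min
Fri: 08:32–15:40 = 7 h 8 min; less 45 min break → 6 h 23 min
Sat: 10:36–21:53 = 11 h 17 min; less 45 min break → 10 h 32 min
Sun: 10:16–21:02 = 10 h 46 min; less 45 min break → 10 h 1 min
Total worked: 51 h 26 min = 3086 min.
Regular 44 h 0 min = 2640 min at €49.00/h; overtime 7 h 26 min = 446 min at €98.00/h.
Pay = (2640 × €49.00 + 446 × €98.00) ÷ 60 = €2884.47.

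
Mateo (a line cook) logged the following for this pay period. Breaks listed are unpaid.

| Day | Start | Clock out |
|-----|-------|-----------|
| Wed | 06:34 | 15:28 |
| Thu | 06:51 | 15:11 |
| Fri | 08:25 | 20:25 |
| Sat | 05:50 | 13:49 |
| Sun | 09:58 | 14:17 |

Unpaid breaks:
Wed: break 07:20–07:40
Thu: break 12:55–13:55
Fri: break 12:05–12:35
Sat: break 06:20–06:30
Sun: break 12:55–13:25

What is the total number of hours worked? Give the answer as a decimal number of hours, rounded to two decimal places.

Wed: 06:34–15:28 = 8 h 54 min; less 20 min break → 8 h 34 min
Thu: 06:51–15:11 = 8 h 20 min; less 60 min break → 7 h 20 min
Fri: 08:25–20:25 = 12 h 0 min; less 30 min break → 11 h 30 min
Sat: 05:50–13:49 = 7 h 59 min; less 10 min break → 7 h 49 min
Sun: 09:58–14:17 = 4 h 19 min; less 30 min break → 3 h 49 min
Total: 8 h 34 min + 7 h 20 min + 11 h 30 min + 7 h 49 min + 3 h 49 min = 39 h 2 min.

39.03 hours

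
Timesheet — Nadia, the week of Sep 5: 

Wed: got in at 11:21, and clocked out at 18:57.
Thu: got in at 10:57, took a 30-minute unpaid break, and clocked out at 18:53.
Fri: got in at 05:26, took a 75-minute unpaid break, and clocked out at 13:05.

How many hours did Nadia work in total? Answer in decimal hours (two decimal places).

21.43 hours

Wed: 11:21–18:57 = 7 h 36 min
Thu: 10:57–18:53 = 7 h 56 min; less 30 min break → 7 h 26 min
Fri: 05:26–13:05 = 7 h 39 min; less 75 min break → 6 h 24 min
Total: 7 h 36 min + 7 h 26 min + 6 h 24 min = 21 h 26 min.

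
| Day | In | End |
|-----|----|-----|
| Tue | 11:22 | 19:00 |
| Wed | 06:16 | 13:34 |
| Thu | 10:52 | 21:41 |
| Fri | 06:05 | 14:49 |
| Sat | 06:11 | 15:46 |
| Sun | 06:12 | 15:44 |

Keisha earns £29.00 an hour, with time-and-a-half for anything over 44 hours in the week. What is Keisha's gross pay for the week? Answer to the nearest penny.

Tue: 11:22–19:00 = 7 h 38 min
Wed: 06:16–13:34 = 7 h 18 min
Thu: 10:52–21:41 = 10 h 49 min
Fri: 06:05–14:49 = 8 h 44 min
Sat: 06:11–15:46 = 9 h 35 min
Sun: 06:12–15:44 = 9 h 32 min
Total worked: 53 h 36 min = 3216 min.
Regular 44 h 0 min = 2640 min at £29.00/h; overtime 9 h 36 min = 576 min at £43.50/h.
Pay = (2640 × £29.00 + 576 × £43.50) ÷ 60 = £1693.60.

£1693.60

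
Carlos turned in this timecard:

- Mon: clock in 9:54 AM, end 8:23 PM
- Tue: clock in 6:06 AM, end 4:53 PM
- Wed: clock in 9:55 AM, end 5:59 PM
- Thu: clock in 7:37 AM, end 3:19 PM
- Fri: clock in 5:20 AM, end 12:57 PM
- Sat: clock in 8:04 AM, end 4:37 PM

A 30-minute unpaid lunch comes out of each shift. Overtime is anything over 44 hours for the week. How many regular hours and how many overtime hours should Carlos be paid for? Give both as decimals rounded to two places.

Regular 44.00 hours, overtime 6.20 hours

Mon: 9:54 AM–8:23 PM = 10 h 29 min; less 30 min break → 9 h 59 min
Tue: 6:06 AM–4:53 PM = 10 h 47 min; less 30 min break → 10 h 17 min
Wed: 9:55 AM–5:59 PM = 8 h 4 min; less 30 min break → 7 h 34 min
Thu: 7:37 AM–3:19 PM = 7 h 42 min; less 30 min break → 7 h 12 min
Fri: 5:20 AM–12:57 PM = 7 h 37 min; less 30 min break → 7 h 7 min
Sat: 8:04 AM–4:37 PM = 8 h 33 min; less 30 min break → 8 h 3 min
Total worked: 50 h 12 min = 50.20 h.
Threshold 44 h → overtime 6 h 12 min, regular 44 h 0 min.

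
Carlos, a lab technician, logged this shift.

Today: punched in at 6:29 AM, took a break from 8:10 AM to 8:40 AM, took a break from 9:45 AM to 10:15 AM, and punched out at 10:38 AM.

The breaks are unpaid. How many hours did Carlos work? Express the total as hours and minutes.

Today: 6:29 AM–10:38 AM = 4 h 9 min; less 60 min break → 3 h 9 min

3 h 9 min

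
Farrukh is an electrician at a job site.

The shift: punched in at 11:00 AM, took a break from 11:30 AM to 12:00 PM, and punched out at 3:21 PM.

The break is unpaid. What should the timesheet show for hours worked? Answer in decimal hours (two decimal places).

3.85 hours

The shift: 11:00 AM–3:21 PM = 4 h 21 min; less 30 min break → 3 h 51 min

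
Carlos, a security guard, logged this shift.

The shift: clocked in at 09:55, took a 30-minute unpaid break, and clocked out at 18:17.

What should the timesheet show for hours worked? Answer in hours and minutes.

7 h 52 min

The shift: 09:55–18:17 = 8 h 22 min; less 30 min break → 7 h 52 min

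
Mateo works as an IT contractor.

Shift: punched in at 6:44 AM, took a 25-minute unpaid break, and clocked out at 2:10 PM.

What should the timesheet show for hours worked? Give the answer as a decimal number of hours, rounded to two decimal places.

Shift: 6:44 AM–2:10 PM = 7 h 26 min; less 25 min break → 7 h 1 min

7.02 hours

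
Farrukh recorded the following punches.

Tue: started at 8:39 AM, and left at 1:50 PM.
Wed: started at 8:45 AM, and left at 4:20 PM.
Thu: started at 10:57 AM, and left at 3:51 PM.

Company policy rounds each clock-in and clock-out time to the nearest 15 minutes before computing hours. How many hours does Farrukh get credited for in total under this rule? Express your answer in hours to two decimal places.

17.25 hours

Tue: in 8:39 AM→8:45 AM, out 1:50 PM→1:45 PM; 5 h 0 min
Wed: in 8:45 AM→8:45 AM, out 4:20 PM→4:15 PM; 7 h 30 min
Thu: in 10:57 AM→11:00 AM, out 3:51 PM→3:45 PM; 4 h 45 min
Total credited: 17 h 15 min.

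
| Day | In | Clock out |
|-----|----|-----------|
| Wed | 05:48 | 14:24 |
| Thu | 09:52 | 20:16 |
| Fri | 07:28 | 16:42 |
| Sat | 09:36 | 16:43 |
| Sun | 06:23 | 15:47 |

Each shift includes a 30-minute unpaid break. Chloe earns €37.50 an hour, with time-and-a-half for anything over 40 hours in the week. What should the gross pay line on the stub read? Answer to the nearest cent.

Wed: 05:48–14:24 = 8 h 36 min; less 30 min break → 8 h 6 min
Thu: 09:52–20:16 = 10 h 24 min; less 30 min break → 9 h 54 min
Fri: 07:28–16:42 = 9 h 14 min; less 30 min break → 8 h 44 min
Sat: 09:36–16:43 = 7 h 7 min; less 30 min break → 6 h 37 min
Sun: 06:23–15:47 = 9 h 24 min; less 30 min break → 8 h 54 min
Total worked: 42 h 15 min = 2535 min.
Regular 40 h 0 min = 2400 min at €37.50/h; overtime 2 h 15 min = 135 min at €56.25/h.
Pay = (2400 × €37.50 + 135 × €56.25) ÷ 60 = €1626.56.

€1626.56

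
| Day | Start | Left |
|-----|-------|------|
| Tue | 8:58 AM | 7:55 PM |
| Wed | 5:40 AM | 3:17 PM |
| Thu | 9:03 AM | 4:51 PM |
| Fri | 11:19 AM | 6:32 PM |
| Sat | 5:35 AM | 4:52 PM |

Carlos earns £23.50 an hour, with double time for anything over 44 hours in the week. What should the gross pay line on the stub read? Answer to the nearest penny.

Tue: 8:58 AM–7:55 PM = 10 h 57 min
Wed: 5:40 AM–3:17 PM = 9 h 37 min
Thu: 9:03 AM–4:51 PM = 7 h 48 min
Fri: 11:19 AM–6:32 PM = 7 h 13 min
Sat: 5:35 AM–4:52 PM = 11 h 17 min
Total worked: 46 h 52 min = 2812 min.
Regular 44 h 0 min = 2640 min at £23.50/h; overtime 2 h 52 min = 172 min at £47.00/h.
Pay = (2640 × £23.50 + 172 × £47.00) ÷ 60 = £1168.73.

£1168.73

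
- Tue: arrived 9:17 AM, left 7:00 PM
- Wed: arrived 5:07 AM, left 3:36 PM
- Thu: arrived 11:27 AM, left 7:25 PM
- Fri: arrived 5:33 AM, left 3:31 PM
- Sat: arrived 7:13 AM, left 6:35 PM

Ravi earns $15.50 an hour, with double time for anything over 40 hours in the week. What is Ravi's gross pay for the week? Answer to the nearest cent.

Tue: 9:17 AM–7:00 PM = 9 h 43 min
Wed: 5:07 AM–3:36 PM = 10 h 29 min
Thu: 11:27 AM–7:25 PM = 7 h 58 min
Fri: 5:33 AM–3:31 PM = 9 h 58 min
Sat: 7:13 AM–6:35 PM = 11 h 22 min
Total worked: 49 h 30 min = 2970 min.
Regular 40 h 0 min = 2400 min at $15.50/h; overtime 9 h 30 min = 570 min at $31.00/h.
Pay = (2400 × $15.50 + 570 × $31.00) ÷ 60 = $914.50.

$914.50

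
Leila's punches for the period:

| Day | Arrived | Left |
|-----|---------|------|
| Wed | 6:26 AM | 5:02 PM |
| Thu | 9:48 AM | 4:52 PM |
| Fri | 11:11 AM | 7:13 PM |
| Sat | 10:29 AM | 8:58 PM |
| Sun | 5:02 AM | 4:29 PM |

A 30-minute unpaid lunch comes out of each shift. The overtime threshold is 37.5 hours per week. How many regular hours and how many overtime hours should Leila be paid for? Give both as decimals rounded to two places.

Regular 37.50 hours, overtime 7.63 hours

Wed: 6:26 AM–5:02 PM = 10 h 36 min; less 30 min break → 10 h 6 min
Thu: 9:48 AM–4:52 PM = 7 h 4 min; less 30 min break → 6 h 34 min
Fri: 11:11 AM–7:13 PM = 8 h 2 min; less 30 min break → 7 h 32 min
Sat: 10:29 AM–8:58 PM = 10 h 29 min; less 30 min break → 9 h 59 min
Sun: 5:02 AM–4:29 PM = 11 h 27 min; less 30 min break → 10 h 57 min
Total worked: 45 h 8 min = 45.13 h.
Threshold 37.5 h → overtime 7 h 38 min, regular 37 h 30 min.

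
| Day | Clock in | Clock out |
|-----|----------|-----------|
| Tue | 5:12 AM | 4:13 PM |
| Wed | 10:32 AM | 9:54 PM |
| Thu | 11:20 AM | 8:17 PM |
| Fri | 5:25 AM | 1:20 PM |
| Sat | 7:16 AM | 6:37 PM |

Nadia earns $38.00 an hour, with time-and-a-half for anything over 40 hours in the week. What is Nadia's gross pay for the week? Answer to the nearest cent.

$2124.20

Tue: 5:12 AM–4:13 PM = 11 h 1 min
Wed: 10:32 AM–9:54 PM = 11 h 22 min
Thu: 11:20 AM–8:17 PM = 8 h 57 min
Fri: 5:25 AM–1:20 PM = 7 h 55 min
Sat: 7:16 AM–6:37 PM = 11 h 21 min
Total worked: 50 h 36 min = 3036 min.
Regular 40 h 0 min = 2400 min at $38.00/h; overtime 10 h 36 min = 636 min at $57.00/h.
Pay = (2400 × $38.00 + 636 × $57.00) ÷ 60 = $2124.20.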